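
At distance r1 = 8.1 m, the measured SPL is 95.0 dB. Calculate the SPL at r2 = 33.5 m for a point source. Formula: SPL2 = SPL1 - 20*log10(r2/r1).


r2/r1 = 33.5/8.1 = 4.1358
Correction = 20*log10(4.1358) = 12.3312 dB
SPL2 = 95.0 - 12.3312 = 82.669 dB


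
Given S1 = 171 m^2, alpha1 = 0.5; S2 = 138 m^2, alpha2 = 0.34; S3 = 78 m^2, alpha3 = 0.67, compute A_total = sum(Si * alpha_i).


171 * 0.5 = 85.5
138 * 0.34 = 46.92
78 * 0.67 = 52.26
A_total = 85.5 + 46.92 + 52.26 = 184.68 m^2


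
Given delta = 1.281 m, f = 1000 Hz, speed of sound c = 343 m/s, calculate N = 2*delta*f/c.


N = 2*delta*f/c = 2*delta/lambda, where lambda = c/f
lambda = 343 / 1000 = 0.343 m
N = 2 * 1.281 / 0.343 = 7.4694


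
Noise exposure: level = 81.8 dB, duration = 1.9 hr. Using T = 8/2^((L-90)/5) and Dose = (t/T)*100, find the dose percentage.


T_allowed = 8 / 2^((81.8 - 90)/5) = 24.9333 hr
Dose = 1.9 / 24.9333 * 100 = 7.6203 %


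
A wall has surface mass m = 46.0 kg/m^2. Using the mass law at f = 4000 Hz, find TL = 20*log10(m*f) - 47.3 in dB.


m * f = 46.0 * 4000 = 184000
20*log10(184000) = 105.296 dB
TL = 105.296 - 47.3 = 57.996 dB


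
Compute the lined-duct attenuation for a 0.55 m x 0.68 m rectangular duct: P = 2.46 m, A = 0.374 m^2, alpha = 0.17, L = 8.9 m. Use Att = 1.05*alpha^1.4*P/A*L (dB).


alpha^1.4 = 0.17^1.4 = 0.0836813
Attenuation rate = 1.05 * alpha^1.4 * P / A
= 1.05 * 0.0836813 * 2.46 / 0.374 = 0.577938 dB/m
Total Att = 0.577938 * 8.9 = 5.1436 dB


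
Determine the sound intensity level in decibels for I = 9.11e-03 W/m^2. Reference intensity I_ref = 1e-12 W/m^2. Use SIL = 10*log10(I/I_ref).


I / I_ref = 9.11e-03 / 1e-12 = 9.11e+09
SIL = 10 * log10(9.11e+09) = 99.595 dB


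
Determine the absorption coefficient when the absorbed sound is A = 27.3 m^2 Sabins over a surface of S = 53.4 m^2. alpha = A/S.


Absorption coefficient = absorbed power / incident power
alpha = A / S = 27.3 / 53.4 = 0.51124


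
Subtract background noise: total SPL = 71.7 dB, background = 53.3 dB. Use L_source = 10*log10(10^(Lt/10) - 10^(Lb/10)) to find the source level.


10^(71.7/10) = 1.47911e+07
10^(53.3/10) = 213796
Difference = 1.47911e+07 - 213796 = 1.45773e+07
L_source = 10*log10(1.45773e+07) = 71.637 dB


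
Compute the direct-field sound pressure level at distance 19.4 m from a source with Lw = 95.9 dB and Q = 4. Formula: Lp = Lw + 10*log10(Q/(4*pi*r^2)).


4*pi*r^2 = 4*pi*19.4^2 = 4729.48 m^2
Q / (4*pi*r^2) = 4 / 4729.48 = 0.000845759
Lp = 95.9 + 10*log10(0.000845759) = 65.172 dB


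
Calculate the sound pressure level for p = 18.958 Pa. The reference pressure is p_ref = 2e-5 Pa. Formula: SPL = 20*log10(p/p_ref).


p / p_ref = 18.958 / 2e-5 = 947900
SPL = 20 * log10(947900) = 119.54 dB


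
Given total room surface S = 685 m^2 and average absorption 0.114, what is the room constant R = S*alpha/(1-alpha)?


R = 685 * 0.114 / (1 - 0.114) = 88.138 m^2


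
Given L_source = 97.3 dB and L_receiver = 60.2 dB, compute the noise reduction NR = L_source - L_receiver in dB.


NR = L_source - L_receiver (difference between source and receiving room levels)
NR = 97.3 - 60.2 = 37.1 dB


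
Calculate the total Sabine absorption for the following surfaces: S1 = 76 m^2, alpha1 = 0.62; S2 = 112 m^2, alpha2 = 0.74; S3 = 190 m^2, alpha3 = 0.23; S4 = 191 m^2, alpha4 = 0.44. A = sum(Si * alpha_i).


76 * 0.62 = 47.12
112 * 0.74 = 82.88
190 * 0.23 = 43.7
191 * 0.44 = 84.04
A_total = 47.12 + 82.88 + 43.7 + 84.04 = 257.74 m^2


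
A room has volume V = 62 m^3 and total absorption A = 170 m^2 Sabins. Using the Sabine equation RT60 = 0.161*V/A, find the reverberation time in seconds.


RT60 = 0.161 * 62 / 170 = 0.058718 s


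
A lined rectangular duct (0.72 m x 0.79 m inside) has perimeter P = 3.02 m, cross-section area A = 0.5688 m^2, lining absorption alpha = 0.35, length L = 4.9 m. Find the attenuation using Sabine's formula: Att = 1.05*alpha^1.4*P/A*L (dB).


alpha^1.4 = 0.35^1.4 = 0.229983
Attenuation rate = 1.05 * alpha^1.4 * P / A
= 1.05 * 0.229983 * 3.02 / 0.5688 = 1.28213 dB/m
Total Att = 1.28213 * 4.9 = 6.2824 dB


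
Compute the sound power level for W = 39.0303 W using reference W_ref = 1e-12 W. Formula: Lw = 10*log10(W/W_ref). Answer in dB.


W / W_ref = 39.0303 / 1e-12 = 3.90303e+13
Lw = 10 * log10(3.90303e+13) = 135.91 dB


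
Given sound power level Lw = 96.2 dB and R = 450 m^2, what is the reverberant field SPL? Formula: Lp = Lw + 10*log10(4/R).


4/R = 4/450 = 0.00888889
Lp = 96.2 + 10*log10(0.00888889) = 75.688 dB


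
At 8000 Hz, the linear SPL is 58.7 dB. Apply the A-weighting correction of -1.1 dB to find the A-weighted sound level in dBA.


A-weighting table: 8000 Hz -> -1.1 dB correction
SPL_A = SPL + correction = 58.7 + (-1.1) = 57.6 dBA


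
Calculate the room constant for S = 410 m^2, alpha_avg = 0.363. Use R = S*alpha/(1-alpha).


R = 410 * 0.363 / (1 - 0.363) = 233.64 m^2


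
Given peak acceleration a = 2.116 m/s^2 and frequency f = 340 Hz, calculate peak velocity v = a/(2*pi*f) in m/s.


omega = 2*pi*f = 2*pi*340 = 2136.28 rad/s
v = a / omega = 2.116 / 2136.28 = 0.00099051 m/s


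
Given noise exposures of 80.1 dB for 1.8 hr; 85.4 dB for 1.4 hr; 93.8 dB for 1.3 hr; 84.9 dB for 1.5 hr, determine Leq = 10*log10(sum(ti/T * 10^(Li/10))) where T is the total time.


T_total = 1.8 + 1.4 + 1.3 + 1.5 = 6.0 hr
(1.8/6.0) * 10^(80.1/10) = 3.06988e+07
(1.4/6.0) * 10^(85.4/10) = 8.09053e+07
(1.3/6.0) * 10^(93.8/10) = 5.19747e+08
(1.5/6.0) * 10^(84.9/10) = 7.72574e+07
Sum = 3.06988e+07 + 8.09053e+07 + 5.19747e+08 + 7.72574e+07 = 7.08608e+08
Leq = 10*log10(7.08608e+08) = 88.504 dB


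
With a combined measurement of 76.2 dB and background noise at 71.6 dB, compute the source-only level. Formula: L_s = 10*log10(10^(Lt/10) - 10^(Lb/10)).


10^(76.2/10) = 4.16869e+07
10^(71.6/10) = 1.44544e+07
Difference = 4.16869e+07 - 1.44544e+07 = 2.72325e+07
L_source = 10*log10(2.72325e+07) = 74.351 dB


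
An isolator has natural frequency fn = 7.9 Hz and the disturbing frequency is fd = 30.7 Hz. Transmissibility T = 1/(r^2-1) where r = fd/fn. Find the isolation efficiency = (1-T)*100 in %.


r = 30.7 / 7.9 = 3.88608
r^2 - 1 = 3.88608^2 - 1 = 14.1016
T = 1/14.1016 = 0.0709139
Efficiency = (1 - 0.0709139)*100 = 92.909 %


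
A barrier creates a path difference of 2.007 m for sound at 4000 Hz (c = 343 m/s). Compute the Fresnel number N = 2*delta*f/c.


N = 2*delta*f/c = 2*delta/lambda, where lambda = c/f
lambda = 343 / 4000 = 0.08575 m
N = 2 * 2.007 / 0.08575 = 46.81


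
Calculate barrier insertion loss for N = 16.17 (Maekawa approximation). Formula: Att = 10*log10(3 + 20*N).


3 + 20*N = 3 + 20*16.17 = 326.4
Att = 10*log10(326.4) = 25.138 dB


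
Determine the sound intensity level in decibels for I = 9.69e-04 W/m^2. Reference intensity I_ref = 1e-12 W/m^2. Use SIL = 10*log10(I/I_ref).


I / I_ref = 9.69e-04 / 1e-12 = 9.69e+08
SIL = 10 * log10(9.69e+08) = 89.863 dB


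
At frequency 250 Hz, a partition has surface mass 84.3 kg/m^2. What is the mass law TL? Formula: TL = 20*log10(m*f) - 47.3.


m * f = 84.3 * 250 = 21075
20*log10(21075) = 86.4754 dB
TL = 86.4754 - 47.3 = 39.175 dB


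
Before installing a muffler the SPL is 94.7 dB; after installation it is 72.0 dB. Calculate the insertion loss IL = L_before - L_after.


Insertion loss = SPL without muffler - SPL with muffler
IL = 94.7 - 72.0 = 22.7 dB


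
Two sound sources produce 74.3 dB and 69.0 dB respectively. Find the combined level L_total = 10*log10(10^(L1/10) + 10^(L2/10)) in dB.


10^(74.3/10) = 2.69153e+07
10^(69.0/10) = 7.94328e+06
Sum = 2.69153e+07 + 7.94328e+06 = 3.48586e+07
L_total = 10*log10(3.48586e+07) = 75.423 dB


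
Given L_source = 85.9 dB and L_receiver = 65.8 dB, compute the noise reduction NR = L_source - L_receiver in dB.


NR = L_source - L_receiver (difference between source and receiving room levels)
NR = 85.9 - 65.8 = 20.1 dB


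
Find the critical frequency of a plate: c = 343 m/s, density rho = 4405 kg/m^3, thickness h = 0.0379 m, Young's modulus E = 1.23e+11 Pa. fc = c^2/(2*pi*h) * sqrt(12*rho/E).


12*rho/E = 12*4405/1.23e+11 = 4.29756e-07
sqrt(12*rho/E) = sqrt(4.29756e-07) = 0.000655558
c^2/(2*pi*h) = 343^2/(2*pi*0.0379) = 494048
fc = 494048 * 0.000655558 = 323.88 Hz


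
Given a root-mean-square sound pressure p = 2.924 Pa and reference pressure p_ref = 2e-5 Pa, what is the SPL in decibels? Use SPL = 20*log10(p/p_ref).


p / p_ref = 2.924 / 2e-5 = 146200
SPL = 20 * log10(146200) = 103.3 dB


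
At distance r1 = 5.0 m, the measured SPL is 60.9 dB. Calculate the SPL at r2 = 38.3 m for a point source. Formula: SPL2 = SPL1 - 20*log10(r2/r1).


r2/r1 = 38.3/5.0 = 7.66
Correction = 20*log10(7.66) = 17.6846 dB
SPL2 = 60.9 - 17.6846 = 43.215 dB


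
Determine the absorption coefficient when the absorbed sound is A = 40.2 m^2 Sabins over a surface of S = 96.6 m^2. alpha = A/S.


Absorption coefficient = absorbed power / incident power
alpha = A / S = 40.2 / 96.6 = 0.41615


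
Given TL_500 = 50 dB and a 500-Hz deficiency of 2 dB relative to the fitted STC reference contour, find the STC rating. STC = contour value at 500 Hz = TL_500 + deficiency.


By ASTM E413, STC = value of the fitted reference contour at 500 Hz.
Contour value at 500 Hz = TL_500 + deficiency = 50 + 2 = 52
STC = 52


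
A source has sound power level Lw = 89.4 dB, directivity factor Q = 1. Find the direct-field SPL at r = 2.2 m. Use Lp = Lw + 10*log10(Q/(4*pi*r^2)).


4*pi*r^2 = 4*pi*2.2^2 = 60.8212 m^2
Q / (4*pi*r^2) = 1 / 60.8212 = 0.0164416
Lp = 89.4 + 10*log10(0.0164416) = 71.559 dB


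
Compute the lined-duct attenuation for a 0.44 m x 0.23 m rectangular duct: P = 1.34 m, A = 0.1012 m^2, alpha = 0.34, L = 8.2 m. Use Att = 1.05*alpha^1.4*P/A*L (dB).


alpha^1.4 = 0.34^1.4 = 0.220836
Attenuation rate = 1.05 * alpha^1.4 * P / A
= 1.05 * 0.220836 * 1.34 / 0.1012 = 3.07032 dB/m
Total Att = 3.07032 * 8.2 = 25.177 dB


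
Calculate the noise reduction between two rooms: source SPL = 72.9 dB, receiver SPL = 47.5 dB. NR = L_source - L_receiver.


NR = L_source - L_receiver (difference between source and receiving room levels)
NR = 72.9 - 47.5 = 25.4 dB


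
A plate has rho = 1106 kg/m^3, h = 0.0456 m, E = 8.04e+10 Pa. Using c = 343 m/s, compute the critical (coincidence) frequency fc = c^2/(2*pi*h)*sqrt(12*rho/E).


12*rho/E = 12*1106/8.04e+10 = 1.65075e-07
sqrt(12*rho/E) = sqrt(1.65075e-07) = 0.000406294
c^2/(2*pi*h) = 343^2/(2*pi*0.0456) = 410623
fc = 410623 * 0.000406294 = 166.83 Hz


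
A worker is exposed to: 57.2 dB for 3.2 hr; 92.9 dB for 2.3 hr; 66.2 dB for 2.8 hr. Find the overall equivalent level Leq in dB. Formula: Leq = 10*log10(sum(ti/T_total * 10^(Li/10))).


T_total = 3.2 + 2.3 + 2.8 = 8.3 hr
(3.2/8.3) * 10^(57.2/10) = 202335
(2.3/8.3) * 10^(92.9/10) = 5.40318e+08
(2.8/8.3) * 10^(66.2/10) = 1.40631e+06
Sum = 202335 + 5.40318e+08 + 1.40631e+06 = 5.41927e+08
Leq = 10*log10(5.41927e+08) = 87.339 dB


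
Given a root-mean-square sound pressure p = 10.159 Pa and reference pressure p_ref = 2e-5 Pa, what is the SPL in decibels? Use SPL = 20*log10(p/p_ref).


p / p_ref = 10.159 / 2e-5 = 507950
SPL = 20 * log10(507950) = 114.12 dB


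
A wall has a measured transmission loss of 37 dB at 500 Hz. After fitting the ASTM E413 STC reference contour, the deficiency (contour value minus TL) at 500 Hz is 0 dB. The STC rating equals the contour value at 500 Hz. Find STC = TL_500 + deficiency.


By ASTM E413, STC = value of the fitted reference contour at 500 Hz.
Contour value at 500 Hz = TL_500 + deficiency = 37 + 0 = 37
STC = 37


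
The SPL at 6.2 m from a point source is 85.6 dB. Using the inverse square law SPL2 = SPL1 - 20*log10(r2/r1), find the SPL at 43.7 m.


r2/r1 = 43.7/6.2 = 7.04839
Correction = 20*log10(7.04839) = 16.9618 dB
SPL2 = 85.6 - 16.9618 = 68.638 dB


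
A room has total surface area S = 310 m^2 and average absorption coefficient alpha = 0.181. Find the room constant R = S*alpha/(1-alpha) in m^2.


R = 310 * 0.181 / (1 - 0.181) = 68.51 m^2


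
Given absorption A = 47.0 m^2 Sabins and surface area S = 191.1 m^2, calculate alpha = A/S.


Absorption coefficient = absorbed power / incident power
alpha = A / S = 47.0 / 191.1 = 0.24594


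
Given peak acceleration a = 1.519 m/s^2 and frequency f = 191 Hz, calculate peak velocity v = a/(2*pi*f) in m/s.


omega = 2*pi*f = 2*pi*191 = 1200.09 rad/s
v = a / omega = 1.519 / 1200.09 = 0.0012657 m/s


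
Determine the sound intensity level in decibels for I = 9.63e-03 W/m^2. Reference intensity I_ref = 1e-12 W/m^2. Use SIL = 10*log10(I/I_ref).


I / I_ref = 9.63e-03 / 1e-12 = 9.63e+09
SIL = 10 * log10(9.63e+09) = 99.836 dB


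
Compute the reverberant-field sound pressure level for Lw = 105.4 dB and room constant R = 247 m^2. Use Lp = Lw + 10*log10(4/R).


4/R = 4/247 = 0.0161943
Lp = 105.4 + 10*log10(0.0161943) = 87.494 dB


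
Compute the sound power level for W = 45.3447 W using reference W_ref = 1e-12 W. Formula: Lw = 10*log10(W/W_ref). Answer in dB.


W / W_ref = 45.3447 / 1e-12 = 4.53447e+13
Lw = 10 * log10(4.53447e+13) = 136.57 dB


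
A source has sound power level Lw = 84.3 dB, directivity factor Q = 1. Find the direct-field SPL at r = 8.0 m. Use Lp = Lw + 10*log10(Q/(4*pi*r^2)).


4*pi*r^2 = 4*pi*8.0^2 = 804.248 m^2
Q / (4*pi*r^2) = 1 / 804.248 = 0.0012434
Lp = 84.3 + 10*log10(0.0012434) = 55.246 dB


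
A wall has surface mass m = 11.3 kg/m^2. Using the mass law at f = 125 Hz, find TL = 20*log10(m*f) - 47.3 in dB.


m * f = 11.3 * 125 = 1412.5
20*log10(1412.5) = 62.9998 dB
TL = 62.9998 - 47.3 = 15.7 dB


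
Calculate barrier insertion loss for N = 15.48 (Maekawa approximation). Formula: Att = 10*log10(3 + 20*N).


3 + 20*N = 3 + 20*15.48 = 312.6
Att = 10*log10(312.6) = 24.95 dB


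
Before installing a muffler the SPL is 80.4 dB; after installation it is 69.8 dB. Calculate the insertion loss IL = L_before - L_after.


Insertion loss = SPL without muffler - SPL with muffler
IL = 80.4 - 69.8 = 10.6 dB


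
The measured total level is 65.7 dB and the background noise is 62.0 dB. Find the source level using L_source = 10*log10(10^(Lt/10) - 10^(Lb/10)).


10^(65.7/10) = 3.71535e+06
10^(62.0/10) = 1.58489e+06
Difference = 3.71535e+06 - 1.58489e+06 = 2.13046e+06
L_source = 10*log10(2.13046e+06) = 63.285 dB


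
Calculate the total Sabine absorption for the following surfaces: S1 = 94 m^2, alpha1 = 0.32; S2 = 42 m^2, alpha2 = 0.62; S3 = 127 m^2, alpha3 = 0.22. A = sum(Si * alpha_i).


94 * 0.32 = 30.08
42 * 0.62 = 26.04
127 * 0.22 = 27.94
A_total = 30.08 + 26.04 + 27.94 = 84.06 m^2


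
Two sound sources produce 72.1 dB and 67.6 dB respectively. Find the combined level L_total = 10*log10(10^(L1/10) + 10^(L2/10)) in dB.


10^(72.1/10) = 1.62181e+07
10^(67.6/10) = 5.7544e+06
Sum = 1.62181e+07 + 5.7544e+06 = 2.19725e+07
L_total = 10*log10(2.19725e+07) = 73.419 dB


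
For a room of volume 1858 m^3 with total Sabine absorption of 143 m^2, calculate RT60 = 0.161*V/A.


RT60 = 0.161 * 1858 / 143 = 2.0919 s


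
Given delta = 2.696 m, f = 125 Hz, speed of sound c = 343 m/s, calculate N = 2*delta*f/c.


N = 2*delta*f/c = 2*delta/lambda, where lambda = c/f
lambda = 343 / 125 = 2.744 m
N = 2 * 2.696 / 2.744 = 1.965


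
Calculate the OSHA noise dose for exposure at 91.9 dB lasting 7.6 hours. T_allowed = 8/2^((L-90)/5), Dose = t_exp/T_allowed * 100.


T_allowed = 8 / 2^((91.9 - 90)/5) = 6.1475 hr
Dose = 7.6 / 6.1475 * 100 = 123.63 %


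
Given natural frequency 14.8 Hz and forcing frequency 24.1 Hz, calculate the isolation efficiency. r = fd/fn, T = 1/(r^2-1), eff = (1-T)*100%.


r = 24.1 / 14.8 = 1.62838
r^2 - 1 = 1.62838^2 - 1 = 1.65162
T = 1/1.65162 = 0.605466
Efficiency = (1 - 0.605466)*100 = 39.453 %


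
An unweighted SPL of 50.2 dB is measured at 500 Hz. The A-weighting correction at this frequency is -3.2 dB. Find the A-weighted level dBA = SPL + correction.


A-weighting table: 500 Hz -> -3.2 dB correction
SPL_A = SPL + correction = 50.2 + (-3.2) = 47 dBA


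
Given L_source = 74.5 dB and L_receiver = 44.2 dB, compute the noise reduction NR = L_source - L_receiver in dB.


NR = L_source - L_receiver (difference between source and receiving room levels)
NR = 74.5 - 44.2 = 30.3 dB


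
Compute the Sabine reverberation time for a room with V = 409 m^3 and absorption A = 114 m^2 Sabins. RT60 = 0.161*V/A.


RT60 = 0.161 * 409 / 114 = 0.57762 s


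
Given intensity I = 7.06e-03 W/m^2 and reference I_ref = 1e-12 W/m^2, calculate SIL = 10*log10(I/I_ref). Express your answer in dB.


I / I_ref = 7.06e-03 / 1e-12 = 7.06e+09
SIL = 10 * log10(7.06e+09) = 98.488 dB


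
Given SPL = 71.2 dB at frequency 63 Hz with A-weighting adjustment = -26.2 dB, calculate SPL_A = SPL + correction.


A-weighting table: 63 Hz -> -26.2 dB correction
SPL_A = SPL + correction = 71.2 + (-26.2) = 45 dBA


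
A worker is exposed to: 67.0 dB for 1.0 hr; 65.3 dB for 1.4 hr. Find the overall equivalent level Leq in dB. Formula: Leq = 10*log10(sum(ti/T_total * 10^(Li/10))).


T_total = 1.0 + 1.4 = 2.4 hr
(1.0/2.4) * 10^(67.0/10) = 2.08828e+06
(1.4/2.4) * 10^(65.3/10) = 1.97659e+06
Sum = 2.08828e+06 + 1.97659e+06 = 4.06487e+06
Leq = 10*log10(4.06487e+06) = 66.09 dB


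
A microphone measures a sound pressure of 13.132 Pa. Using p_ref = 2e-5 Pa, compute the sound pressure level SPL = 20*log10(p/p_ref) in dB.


p / p_ref = 13.132 / 2e-5 = 656600
SPL = 20 * log10(656600) = 116.35 dB


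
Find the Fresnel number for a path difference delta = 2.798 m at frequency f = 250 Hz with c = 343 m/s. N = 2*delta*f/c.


N = 2*delta*f/c = 2*delta/lambda, where lambda = c/f
lambda = 343 / 250 = 1.372 m
N = 2 * 2.798 / 1.372 = 4.0787


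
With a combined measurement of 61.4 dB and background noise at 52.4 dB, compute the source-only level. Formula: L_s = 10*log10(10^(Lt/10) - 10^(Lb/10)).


10^(61.4/10) = 1.38038e+06
10^(52.4/10) = 173780
Difference = 1.38038e+06 - 173780 = 1.2066e+06
L_source = 10*log10(1.2066e+06) = 60.816 dB


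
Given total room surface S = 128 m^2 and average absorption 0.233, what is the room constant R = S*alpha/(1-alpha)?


R = 128 * 0.233 / (1 - 0.233) = 38.884 m^2


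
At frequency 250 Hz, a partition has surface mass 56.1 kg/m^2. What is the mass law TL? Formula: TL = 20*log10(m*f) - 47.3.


m * f = 56.1 * 250 = 14025
20*log10(14025) = 82.9381 dB
TL = 82.9381 - 47.3 = 35.638 dB


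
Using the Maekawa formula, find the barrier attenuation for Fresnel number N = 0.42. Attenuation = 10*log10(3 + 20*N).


3 + 20*N = 3 + 20*0.42 = 11.4
Att = 10*log10(11.4) = 10.569 dB


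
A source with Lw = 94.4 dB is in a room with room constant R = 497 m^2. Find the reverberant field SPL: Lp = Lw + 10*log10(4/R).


4/R = 4/497 = 0.00804829
Lp = 94.4 + 10*log10(0.00804829) = 73.457 dB


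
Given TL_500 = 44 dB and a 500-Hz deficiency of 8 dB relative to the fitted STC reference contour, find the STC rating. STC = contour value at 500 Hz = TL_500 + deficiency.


By ASTM E413, STC = value of the fitted reference contour at 500 Hz.
Contour value at 500 Hz = TL_500 + deficiency = 44 + 8 = 52
STC = 52


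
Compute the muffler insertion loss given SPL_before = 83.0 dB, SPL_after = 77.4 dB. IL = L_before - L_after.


Insertion loss = SPL without muffler - SPL with muffler
IL = 83.0 - 77.4 = 5.6 dB


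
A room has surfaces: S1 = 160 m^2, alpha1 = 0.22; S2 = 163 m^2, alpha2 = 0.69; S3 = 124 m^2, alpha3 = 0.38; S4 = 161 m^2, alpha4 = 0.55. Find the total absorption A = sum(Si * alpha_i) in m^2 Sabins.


160 * 0.22 = 35.2
163 * 0.69 = 112.47
124 * 0.38 = 47.12
161 * 0.55 = 88.55
A_total = 35.2 + 112.47 + 47.12 + 88.55 = 283.34 m^2


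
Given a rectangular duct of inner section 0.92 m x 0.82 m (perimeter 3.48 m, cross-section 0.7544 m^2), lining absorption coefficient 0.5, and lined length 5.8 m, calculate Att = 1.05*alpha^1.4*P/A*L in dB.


alpha^1.4 = 0.5^1.4 = 0.378929
Attenuation rate = 1.05 * alpha^1.4 * P / A
= 1.05 * 0.378929 * 3.48 / 0.7544 = 1.83537 dB/m
Total Att = 1.83537 * 5.8 = 10.645 dB


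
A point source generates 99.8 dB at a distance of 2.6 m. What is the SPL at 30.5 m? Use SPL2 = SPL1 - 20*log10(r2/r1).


r2/r1 = 30.5/2.6 = 11.7308
Correction = 20*log10(11.7308) = 21.3866 dB
SPL2 = 99.8 - 21.3866 = 78.413 dB


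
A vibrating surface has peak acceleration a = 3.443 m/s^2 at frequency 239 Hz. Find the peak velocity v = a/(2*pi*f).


omega = 2*pi*f = 2*pi*239 = 1501.68 rad/s
v = a / omega = 3.443 / 1501.68 = 0.0022928 m/s


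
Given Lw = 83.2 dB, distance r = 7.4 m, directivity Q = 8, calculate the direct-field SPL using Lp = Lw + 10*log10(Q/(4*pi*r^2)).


4*pi*r^2 = 4*pi*7.4^2 = 688.134 m^2
Q / (4*pi*r^2) = 8 / 688.134 = 0.0116256
Lp = 83.2 + 10*log10(0.0116256) = 63.854 dB


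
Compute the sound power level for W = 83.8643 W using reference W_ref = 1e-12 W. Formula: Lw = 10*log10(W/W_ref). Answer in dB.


W / W_ref = 83.8643 / 1e-12 = 8.38643e+13
Lw = 10 * log10(8.38643e+13) = 139.24 dB


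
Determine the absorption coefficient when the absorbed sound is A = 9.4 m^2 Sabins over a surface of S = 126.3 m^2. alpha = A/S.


Absorption coefficient = absorbed power / incident power
alpha = A / S = 9.4 / 126.3 = 0.074426


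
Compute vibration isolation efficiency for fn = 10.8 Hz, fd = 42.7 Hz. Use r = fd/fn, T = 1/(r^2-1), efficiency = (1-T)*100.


r = 42.7 / 10.8 = 3.9537
r^2 - 1 = 3.9537^2 - 1 = 14.6317
T = 1/14.6317 = 0.0683448
Efficiency = (1 - 0.0683448)*100 = 93.166 %


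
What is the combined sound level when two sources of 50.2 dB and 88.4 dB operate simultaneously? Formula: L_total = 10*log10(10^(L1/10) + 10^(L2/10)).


10^(50.2/10) = 104713
10^(88.4/10) = 6.91831e+08
Sum = 104713 + 6.91831e+08 = 6.91936e+08
L_total = 10*log10(6.91936e+08) = 88.401 dB


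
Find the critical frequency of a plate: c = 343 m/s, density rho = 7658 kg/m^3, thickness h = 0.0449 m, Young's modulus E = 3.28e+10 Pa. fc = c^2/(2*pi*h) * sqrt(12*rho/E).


12*rho/E = 12*7658/3.28e+10 = 2.80171e-06
sqrt(12*rho/E) = sqrt(2.80171e-06) = 0.00167383
c^2/(2*pi*h) = 343^2/(2*pi*0.0449) = 417025
fc = 417025 * 0.00167383 = 698.03 Hz


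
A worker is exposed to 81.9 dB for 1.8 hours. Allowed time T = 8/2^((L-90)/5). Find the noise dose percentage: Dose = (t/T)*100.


T_allowed = 8 / 2^((81.9 - 90)/5) = 24.59 hr
Dose = 1.8 / 24.59 * 100 = 7.32 %


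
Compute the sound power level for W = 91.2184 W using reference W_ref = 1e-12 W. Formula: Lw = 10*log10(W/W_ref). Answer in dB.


W / W_ref = 91.2184 / 1e-12 = 9.12184e+13
Lw = 10 * log10(9.12184e+13) = 139.6 dB


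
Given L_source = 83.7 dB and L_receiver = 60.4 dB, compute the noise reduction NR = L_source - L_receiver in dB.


NR = L_source - L_receiver (difference between source and receiving room levels)
NR = 83.7 - 60.4 = 23.3 dB


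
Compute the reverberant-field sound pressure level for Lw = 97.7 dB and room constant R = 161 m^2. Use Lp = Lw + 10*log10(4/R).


4/R = 4/161 = 0.0248447
Lp = 97.7 + 10*log10(0.0248447) = 81.652 dB


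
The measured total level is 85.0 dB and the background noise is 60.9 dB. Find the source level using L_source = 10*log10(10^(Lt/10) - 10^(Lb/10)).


10^(85.0/10) = 3.16228e+08
10^(60.9/10) = 1.23027e+06
Difference = 3.16228e+08 - 1.23027e+06 = 3.14998e+08
L_source = 10*log10(3.14998e+08) = 84.983 dB


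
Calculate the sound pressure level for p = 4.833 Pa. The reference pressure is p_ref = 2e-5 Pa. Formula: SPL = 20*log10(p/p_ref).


p / p_ref = 4.833 / 2e-5 = 241650
SPL = 20 * log10(241650) = 107.66 dB


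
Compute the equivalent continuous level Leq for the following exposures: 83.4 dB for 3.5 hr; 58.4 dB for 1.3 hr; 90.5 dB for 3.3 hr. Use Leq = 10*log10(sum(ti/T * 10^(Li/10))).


T_total = 3.5 + 1.3 + 3.3 = 8.1 hr
(3.5/8.1) * 10^(83.4/10) = 9.45329e+07
(1.3/8.1) * 10^(58.4/10) = 111035
(3.3/8.1) * 10^(90.5/10) = 4.57119e+08
Sum = 9.45329e+07 + 111035 + 4.57119e+08 = 5.51763e+08
Leq = 10*log10(5.51763e+08) = 87.418 dB


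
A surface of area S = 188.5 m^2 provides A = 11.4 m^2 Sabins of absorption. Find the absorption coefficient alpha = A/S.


Absorption coefficient = absorbed power / incident power
alpha = A / S = 11.4 / 188.5 = 0.060477


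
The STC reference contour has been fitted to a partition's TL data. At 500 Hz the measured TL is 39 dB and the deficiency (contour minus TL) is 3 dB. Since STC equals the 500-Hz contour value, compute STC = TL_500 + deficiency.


By ASTM E413, STC = value of the fitted reference contour at 500 Hz.
Contour value at 500 Hz = TL_500 + deficiency = 39 + 3 = 42
STC = 42


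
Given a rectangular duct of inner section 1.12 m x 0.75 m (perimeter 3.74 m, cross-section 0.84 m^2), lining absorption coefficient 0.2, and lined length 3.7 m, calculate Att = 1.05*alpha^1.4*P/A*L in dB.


alpha^1.4 = 0.2^1.4 = 0.105061
Attenuation rate = 1.05 * alpha^1.4 * P / A
= 1.05 * 0.105061 * 3.74 / 0.84 = 0.49116 dB/m
Total Att = 0.49116 * 3.7 = 1.8173 dB


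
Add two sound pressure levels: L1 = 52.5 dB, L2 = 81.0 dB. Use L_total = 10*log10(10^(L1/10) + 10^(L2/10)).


10^(52.5/10) = 177828
10^(81.0/10) = 1.25893e+08
Sum = 177828 + 1.25893e+08 = 1.26071e+08
L_total = 10*log10(1.26071e+08) = 81.006 dB


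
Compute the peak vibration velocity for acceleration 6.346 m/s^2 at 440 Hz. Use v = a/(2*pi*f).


omega = 2*pi*f = 2*pi*440 = 2764.6 rad/s
v = a / omega = 6.346 / 2764.6 = 0.0022954 m/s


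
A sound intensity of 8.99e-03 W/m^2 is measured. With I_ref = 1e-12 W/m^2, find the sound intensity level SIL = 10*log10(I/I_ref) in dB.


I / I_ref = 8.99e-03 / 1e-12 = 8.99e+09
SIL = 10 * log10(8.99e+09) = 99.538 dB


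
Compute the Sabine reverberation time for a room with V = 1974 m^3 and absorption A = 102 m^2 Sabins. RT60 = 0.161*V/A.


RT60 = 0.161 * 1974 / 102 = 3.1158 s


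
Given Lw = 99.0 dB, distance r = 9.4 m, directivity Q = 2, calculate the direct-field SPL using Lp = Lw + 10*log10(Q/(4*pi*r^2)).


4*pi*r^2 = 4*pi*9.4^2 = 1110.36 m^2
Q / (4*pi*r^2) = 2 / 1110.36 = 0.00180122
Lp = 99.0 + 10*log10(0.00180122) = 71.556 dB


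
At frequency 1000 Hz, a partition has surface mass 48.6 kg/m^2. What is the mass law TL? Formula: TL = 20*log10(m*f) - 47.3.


m * f = 48.6 * 1000 = 48600
20*log10(48600) = 93.7327 dB
TL = 93.7327 - 47.3 = 46.433 dB


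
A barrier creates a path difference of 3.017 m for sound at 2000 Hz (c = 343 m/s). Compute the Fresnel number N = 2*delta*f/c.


N = 2*delta*f/c = 2*delta/lambda, where lambda = c/f
lambda = 343 / 2000 = 0.1715 m
N = 2 * 3.017 / 0.1715 = 35.184


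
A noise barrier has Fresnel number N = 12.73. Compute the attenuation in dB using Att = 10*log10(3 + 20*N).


3 + 20*N = 3 + 20*12.73 = 257.6
Att = 10*log10(257.6) = 24.109 dB


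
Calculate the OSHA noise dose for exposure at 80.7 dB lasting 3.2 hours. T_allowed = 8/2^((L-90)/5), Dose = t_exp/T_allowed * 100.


T_allowed = 8 / 2^((80.7 - 90)/5) = 29.0406 hr
Dose = 3.2 / 29.0406 * 100 = 11.019 %


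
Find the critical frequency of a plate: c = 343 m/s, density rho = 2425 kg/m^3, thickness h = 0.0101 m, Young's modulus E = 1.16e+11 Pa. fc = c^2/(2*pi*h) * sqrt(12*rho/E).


12*rho/E = 12*2425/1.16e+11 = 2.50862e-07
sqrt(12*rho/E) = sqrt(2.50862e-07) = 0.000500861
c^2/(2*pi*h) = 343^2/(2*pi*0.0101) = 1.8539e+06
fc = 1.8539e+06 * 0.000500861 = 928.55 Hz


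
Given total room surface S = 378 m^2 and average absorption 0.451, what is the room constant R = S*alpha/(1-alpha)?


R = 378 * 0.451 / (1 - 0.451) = 310.52 m^2


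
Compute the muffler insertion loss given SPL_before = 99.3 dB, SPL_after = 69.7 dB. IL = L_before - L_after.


Insertion loss = SPL without muffler - SPL with muffler
IL = 99.3 - 69.7 = 29.6 dB


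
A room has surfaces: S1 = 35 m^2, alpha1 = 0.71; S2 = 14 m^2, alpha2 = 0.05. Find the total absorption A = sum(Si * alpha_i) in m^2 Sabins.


35 * 0.71 = 24.85
14 * 0.05 = 0.7
A_total = 24.85 + 0.7 = 25.55 m^2


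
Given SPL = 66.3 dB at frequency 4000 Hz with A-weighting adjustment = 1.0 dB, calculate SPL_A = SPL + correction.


A-weighting table: 4000 Hz -> 1.0 dB correction
SPL_A = SPL + correction = 66.3 + (1.0) = 67.3 dBA


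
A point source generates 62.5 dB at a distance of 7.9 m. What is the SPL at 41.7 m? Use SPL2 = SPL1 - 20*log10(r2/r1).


r2/r1 = 41.7/7.9 = 5.27848
Correction = 20*log10(5.27848) = 14.4502 dB
SPL2 = 62.5 - 14.4502 = 48.05 dB


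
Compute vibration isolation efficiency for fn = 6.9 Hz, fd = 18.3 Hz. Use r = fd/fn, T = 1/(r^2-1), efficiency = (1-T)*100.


r = 18.3 / 6.9 = 2.65217
r^2 - 1 = 2.65217^2 - 1 = 6.03401
T = 1/6.03401 = 0.165727
Efficiency = (1 - 0.165727)*100 = 83.427 %


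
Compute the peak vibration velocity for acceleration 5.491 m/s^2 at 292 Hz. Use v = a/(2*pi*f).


omega = 2*pi*f = 2*pi*292 = 1834.69 rad/s
v = a / omega = 5.491 / 1834.69 = 0.0029929 m/s


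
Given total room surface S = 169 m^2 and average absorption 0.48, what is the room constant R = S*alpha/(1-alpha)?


R = 169 * 0.48 / (1 - 0.48) = 156 m^2


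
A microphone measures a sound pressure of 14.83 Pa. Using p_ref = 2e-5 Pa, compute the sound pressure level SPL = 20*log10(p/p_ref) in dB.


p / p_ref = 14.83 / 2e-5 = 741500
SPL = 20 * log10(741500) = 117.4 dB


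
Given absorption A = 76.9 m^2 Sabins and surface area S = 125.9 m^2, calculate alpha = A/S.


Absorption coefficient = absorbed power / incident power
alpha = A / S = 76.9 / 125.9 = 0.6108


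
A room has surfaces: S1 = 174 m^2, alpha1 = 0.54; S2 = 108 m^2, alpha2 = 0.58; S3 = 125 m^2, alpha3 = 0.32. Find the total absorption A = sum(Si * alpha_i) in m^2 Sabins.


174 * 0.54 = 93.96
108 * 0.58 = 62.64
125 * 0.32 = 40
A_total = 93.96 + 62.64 + 40 = 196.6 m^2


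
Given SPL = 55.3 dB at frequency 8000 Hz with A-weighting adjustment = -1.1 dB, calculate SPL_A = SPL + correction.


A-weighting table: 8000 Hz -> -1.1 dB correction
SPL_A = SPL + correction = 55.3 + (-1.1) = 54.2 dBA


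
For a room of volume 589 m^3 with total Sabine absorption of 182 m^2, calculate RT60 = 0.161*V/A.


RT60 = 0.161 * 589 / 182 = 0.52104 s


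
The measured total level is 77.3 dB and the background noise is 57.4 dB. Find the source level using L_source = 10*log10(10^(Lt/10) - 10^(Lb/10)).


10^(77.3/10) = 5.37032e+07
10^(57.4/10) = 549541
Difference = 5.37032e+07 - 549541 = 5.31537e+07
L_source = 10*log10(5.31537e+07) = 77.255 dB


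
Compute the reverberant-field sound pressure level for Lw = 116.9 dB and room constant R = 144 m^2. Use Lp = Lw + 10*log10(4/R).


4/R = 4/144 = 0.0277778
Lp = 116.9 + 10*log10(0.0277778) = 101.34 dB


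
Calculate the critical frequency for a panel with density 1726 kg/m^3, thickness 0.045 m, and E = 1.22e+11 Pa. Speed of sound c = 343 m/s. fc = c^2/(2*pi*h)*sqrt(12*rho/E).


12*rho/E = 12*1726/1.22e+11 = 1.6977e-07
sqrt(12*rho/E) = sqrt(1.6977e-07) = 0.000412032
c^2/(2*pi*h) = 343^2/(2*pi*0.045) = 416098
fc = 416098 * 0.000412032 = 171.45 Hz


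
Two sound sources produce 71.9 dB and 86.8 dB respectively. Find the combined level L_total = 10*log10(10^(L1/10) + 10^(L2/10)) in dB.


10^(71.9/10) = 1.54882e+07
10^(86.8/10) = 4.7863e+08
Sum = 1.54882e+07 + 4.7863e+08 = 4.94118e+08
L_total = 10*log10(4.94118e+08) = 86.938 dB


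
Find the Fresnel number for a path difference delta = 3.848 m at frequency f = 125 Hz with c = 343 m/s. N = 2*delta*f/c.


N = 2*delta*f/c = 2*delta/lambda, where lambda = c/f
lambda = 343 / 125 = 2.744 m
N = 2 * 3.848 / 2.744 = 2.8047


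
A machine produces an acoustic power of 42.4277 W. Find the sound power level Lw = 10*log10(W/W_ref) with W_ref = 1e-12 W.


W / W_ref = 42.4277 / 1e-12 = 4.24277e+13
Lw = 10 * log10(4.24277e+13) = 136.28 dB


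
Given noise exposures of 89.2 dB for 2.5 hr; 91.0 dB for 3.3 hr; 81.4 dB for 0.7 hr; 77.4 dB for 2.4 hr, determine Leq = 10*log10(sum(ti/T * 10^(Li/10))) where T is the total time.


T_total = 2.5 + 3.3 + 0.7 + 2.4 = 8.9 hr
(2.5/8.9) * 10^(89.2/10) = 2.33642e+08
(3.3/8.9) * 10^(91.0/10) = 4.66793e+08
(0.7/8.9) * 10^(81.4/10) = 1.0857e+07
(2.4/8.9) * 10^(77.4/10) = 1.48191e+07
Sum = 2.33642e+08 + 4.66793e+08 + 1.0857e+07 + 1.48191e+07 = 7.26111e+08
Leq = 10*log10(7.26111e+08) = 88.61 dB


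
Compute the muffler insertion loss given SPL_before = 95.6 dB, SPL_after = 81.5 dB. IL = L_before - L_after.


Insertion loss = SPL without muffler - SPL with muffler
IL = 95.6 - 81.5 = 14.1 dB


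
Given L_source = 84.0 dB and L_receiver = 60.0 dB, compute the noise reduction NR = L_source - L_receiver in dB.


NR = L_source - L_receiver (difference between source and receiving room levels)
NR = 84.0 - 60.0 = 24 dB


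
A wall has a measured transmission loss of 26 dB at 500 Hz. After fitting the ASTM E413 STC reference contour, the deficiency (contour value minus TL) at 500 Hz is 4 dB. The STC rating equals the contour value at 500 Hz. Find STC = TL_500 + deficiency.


By ASTM E413, STC = value of the fitted reference contour at 500 Hz.
Contour value at 500 Hz = TL_500 + deficiency = 26 + 4 = 30
STC = 30


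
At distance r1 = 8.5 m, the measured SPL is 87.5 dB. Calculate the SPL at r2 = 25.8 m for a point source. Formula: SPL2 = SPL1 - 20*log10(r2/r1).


r2/r1 = 25.8/8.5 = 3.03529
Correction = 20*log10(3.03529) = 9.644 dB
SPL2 = 87.5 - 9.644 = 77.856 dB


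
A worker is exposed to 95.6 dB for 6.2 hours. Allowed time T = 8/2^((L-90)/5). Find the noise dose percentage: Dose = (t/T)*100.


T_allowed = 8 / 2^((95.6 - 90)/5) = 3.68075 hr
Dose = 6.2 / 3.68075 * 100 = 168.44 %


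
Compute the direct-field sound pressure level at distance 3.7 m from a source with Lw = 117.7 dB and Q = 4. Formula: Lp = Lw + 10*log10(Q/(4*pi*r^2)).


4*pi*r^2 = 4*pi*3.7^2 = 172.034 m^2
Q / (4*pi*r^2) = 4 / 172.034 = 0.0232512
Lp = 117.7 + 10*log10(0.0232512) = 101.36 dB


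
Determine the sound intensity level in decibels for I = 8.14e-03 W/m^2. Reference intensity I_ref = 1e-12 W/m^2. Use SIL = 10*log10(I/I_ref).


I / I_ref = 8.14e-03 / 1e-12 = 8.14e+09
SIL = 10 * log10(8.14e+09) = 99.106 dB


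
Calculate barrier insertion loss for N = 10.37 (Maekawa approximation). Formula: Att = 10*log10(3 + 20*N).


3 + 20*N = 3 + 20*10.37 = 210.4
Att = 10*log10(210.4) = 23.23 dB


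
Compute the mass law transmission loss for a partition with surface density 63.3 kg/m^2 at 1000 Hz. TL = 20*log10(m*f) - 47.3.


m * f = 63.3 * 1000 = 63300
20*log10(63300) = 96.0281 dB
TL = 96.0281 - 47.3 = 48.728 dB


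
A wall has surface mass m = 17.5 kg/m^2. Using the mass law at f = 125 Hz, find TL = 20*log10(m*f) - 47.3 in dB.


m * f = 17.5 * 125 = 2187.5
20*log10(2187.5) = 66.799 dB
TL = 66.799 - 47.3 = 19.499 dB


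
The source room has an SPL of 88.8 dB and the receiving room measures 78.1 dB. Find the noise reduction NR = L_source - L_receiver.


NR = L_source - L_receiver (difference between source and receiving room levels)
NR = 88.8 - 78.1 = 10.7 dB


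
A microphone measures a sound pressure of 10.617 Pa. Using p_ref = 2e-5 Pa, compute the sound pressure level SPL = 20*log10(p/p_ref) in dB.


p / p_ref = 10.617 / 2e-5 = 530850
SPL = 20 * log10(530850) = 114.5 dB


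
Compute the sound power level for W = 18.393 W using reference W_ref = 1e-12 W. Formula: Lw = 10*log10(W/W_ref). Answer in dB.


W / W_ref = 18.393 / 1e-12 = 1.8393e+13
Lw = 10 * log10(1.8393e+13) = 132.65 dB


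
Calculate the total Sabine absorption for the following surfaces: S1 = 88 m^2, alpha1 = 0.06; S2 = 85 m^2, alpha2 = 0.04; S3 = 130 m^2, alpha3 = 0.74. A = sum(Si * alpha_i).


88 * 0.06 = 5.28
85 * 0.04 = 3.4
130 * 0.74 = 96.2
A_total = 5.28 + 3.4 + 96.2 = 104.88 m^2


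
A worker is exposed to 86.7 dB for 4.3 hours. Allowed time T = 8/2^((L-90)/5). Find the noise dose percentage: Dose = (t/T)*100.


T_allowed = 8 / 2^((86.7 - 90)/5) = 12.6407 hr
Dose = 4.3 / 12.6407 * 100 = 34.017 %


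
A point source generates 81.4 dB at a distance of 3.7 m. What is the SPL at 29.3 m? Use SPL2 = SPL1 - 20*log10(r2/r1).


r2/r1 = 29.3/3.7 = 7.91892
Correction = 20*log10(7.91892) = 17.9733 dB
SPL2 = 81.4 - 17.9733 = 63.427 dB


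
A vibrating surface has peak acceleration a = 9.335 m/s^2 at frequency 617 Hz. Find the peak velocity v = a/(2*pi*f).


omega = 2*pi*f = 2*pi*617 = 3876.73 rad/s
v = a / omega = 9.335 / 3876.73 = 0.002408 m/s


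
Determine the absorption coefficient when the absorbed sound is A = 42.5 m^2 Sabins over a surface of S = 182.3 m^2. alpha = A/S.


Absorption coefficient = absorbed power / incident power
alpha = A / S = 42.5 / 182.3 = 0.23313


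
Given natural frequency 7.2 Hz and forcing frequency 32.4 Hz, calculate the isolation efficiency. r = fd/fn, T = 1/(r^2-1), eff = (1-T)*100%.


r = 32.4 / 7.2 = 4.5
r^2 - 1 = 4.5^2 - 1 = 19.25
T = 1/19.25 = 0.0519481
Efficiency = (1 - 0.0519481)*100 = 94.805 %


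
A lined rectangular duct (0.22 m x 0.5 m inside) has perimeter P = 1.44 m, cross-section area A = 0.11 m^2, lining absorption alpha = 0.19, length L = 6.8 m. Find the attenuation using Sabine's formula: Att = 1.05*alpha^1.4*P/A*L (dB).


alpha^1.4 = 0.19^1.4 = 0.0977811
Attenuation rate = 1.05 * alpha^1.4 * P / A
= 1.05 * 0.0977811 * 1.44 / 0.11 = 1.34405 dB/m
Total Att = 1.34405 * 6.8 = 9.1395 dB


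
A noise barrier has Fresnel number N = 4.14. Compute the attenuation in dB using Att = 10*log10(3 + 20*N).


3 + 20*N = 3 + 20*4.14 = 85.8
Att = 10*log10(85.8) = 19.335 dB


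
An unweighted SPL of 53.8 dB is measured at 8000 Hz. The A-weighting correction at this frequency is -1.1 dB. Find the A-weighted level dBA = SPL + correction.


A-weighting table: 8000 Hz -> -1.1 dB correction
SPL_A = SPL + correction = 53.8 + (-1.1) = 52.7 dBA


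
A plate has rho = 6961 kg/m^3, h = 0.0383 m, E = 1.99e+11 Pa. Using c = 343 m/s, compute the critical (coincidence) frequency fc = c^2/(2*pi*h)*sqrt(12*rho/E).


12*rho/E = 12*6961/1.99e+11 = 4.19759e-07
sqrt(12*rho/E) = sqrt(4.19759e-07) = 0.000647888
c^2/(2*pi*h) = 343^2/(2*pi*0.0383) = 488888
fc = 488888 * 0.000647888 = 316.74 Hz


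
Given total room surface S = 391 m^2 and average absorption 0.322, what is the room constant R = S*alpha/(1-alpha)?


R = 391 * 0.322 / (1 - 0.322) = 185.7 m^2


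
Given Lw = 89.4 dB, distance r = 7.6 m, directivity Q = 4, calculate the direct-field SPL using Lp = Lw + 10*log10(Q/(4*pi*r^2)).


4*pi*r^2 = 4*pi*7.6^2 = 725.834 m^2
Q / (4*pi*r^2) = 4 / 725.834 = 0.0055109
Lp = 89.4 + 10*log10(0.0055109) = 66.812 dB


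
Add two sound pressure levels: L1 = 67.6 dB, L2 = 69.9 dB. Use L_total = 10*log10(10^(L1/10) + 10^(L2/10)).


10^(67.6/10) = 5.7544e+06
10^(69.9/10) = 9.77237e+06
Sum = 5.7544e+06 + 9.77237e+06 = 1.55268e+07
L_total = 10*log10(1.55268e+07) = 71.911 dB


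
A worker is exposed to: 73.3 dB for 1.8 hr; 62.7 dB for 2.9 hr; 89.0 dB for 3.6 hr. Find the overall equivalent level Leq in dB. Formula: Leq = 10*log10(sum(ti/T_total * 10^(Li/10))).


T_total = 1.8 + 2.9 + 3.6 = 8.3 hr
(1.8/8.3) * 10^(73.3/10) = 4.63654e+06
(2.9/8.3) * 10^(62.7/10) = 650609
(3.6/8.3) * 10^(89.0/10) = 3.44528e+08
Sum = 4.63654e+06 + 650609 + 3.44528e+08 = 3.49815e+08
Leq = 10*log10(3.49815e+08) = 85.438 dB


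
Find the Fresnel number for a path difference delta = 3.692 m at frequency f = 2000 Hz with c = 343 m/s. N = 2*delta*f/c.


N = 2*delta*f/c = 2*delta/lambda, where lambda = c/f
lambda = 343 / 2000 = 0.1715 m
N = 2 * 3.692 / 0.1715 = 43.055


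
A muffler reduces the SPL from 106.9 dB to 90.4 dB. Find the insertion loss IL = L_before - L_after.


Insertion loss = SPL without muffler - SPL with muffler
IL = 106.9 - 90.4 = 16.5 dB
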